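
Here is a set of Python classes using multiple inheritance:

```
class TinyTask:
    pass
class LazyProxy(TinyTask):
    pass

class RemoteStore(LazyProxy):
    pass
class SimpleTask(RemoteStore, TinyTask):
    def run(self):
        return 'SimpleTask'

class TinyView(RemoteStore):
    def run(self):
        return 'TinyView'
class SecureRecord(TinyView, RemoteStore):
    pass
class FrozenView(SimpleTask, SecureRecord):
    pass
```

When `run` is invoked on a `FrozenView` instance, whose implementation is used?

SimpleTask

L[FrozenView] = FrozenView + merge(L[SimpleTask], L[SecureRecord], [SimpleTask SecureRecord])
  take SimpleTask:  [SimpleTask RemoteStore LazyProxy TinyTask object] + [SecureRecord TinyView RemoteStore LazyProxy TinyTask object] + [SimpleTask SecureRecord]
  take SecureRecord:  [RemoteStore LazyProxy TinyTask object] + [SecureRecord TinyView RemoteStore LazyProxy TinyTask object] + [SecureRecord]
  take TinyView:  [RemoteStore LazyProxy TinyTask object] + [TinyView RemoteStore LazyProxy TinyTask object]
  take RemoteStore:  [RemoteStore LazyProxy TinyTask object] + [RemoteStore LazyProxy TinyTask object]
  take LazyProxy:  [LazyProxy TinyTask object] + [LazyProxy TinyTask object]
  take TinyTask:  [TinyTask object] + [TinyTask object]
  take object:  [object] + [object]
MRO: FrozenView SimpleTask SecureRecord TinyView RemoteStore LazyProxy TinyTask object
run is defined in: SimpleTask, TinyView. First along the MRO is SimpleTask.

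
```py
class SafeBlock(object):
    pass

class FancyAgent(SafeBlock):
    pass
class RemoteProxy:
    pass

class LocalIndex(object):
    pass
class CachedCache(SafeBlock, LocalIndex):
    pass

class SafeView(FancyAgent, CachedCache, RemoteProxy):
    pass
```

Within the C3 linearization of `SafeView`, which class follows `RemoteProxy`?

L[SafeView] = SafeView + merge(L[FancyAgent], L[CachedCache], L[RemoteProxy], [FancyAgent CachedCache RemoteProxy])
  take FancyAgent:  [FancyAgent SafeBlock object] + [CachedCache SafeBlock LocalIndex object] + [RemoteProxy object] + [FancyAgent CachedCache RemoteProxy]
  take CachedCache:  [SafeBlock object] + [CachedCache SafeBlock LocalIndex object] + [RemoteProxy object] + [CachedCache RemoteProxy]
  take SafeBlock:  [SafeBlock object] + [SafeBlock LocalIndex object] + [RemoteProxy object] + [RemoteProxy]
  take LocalIndex:  [object] + [LocalIndex object] + [RemoteProxy object] + [RemoteProxy]
  take RemoteProxy:  [object] + [object] + [RemoteProxy object] + [RemoteProxy]
  take object:  [object] + [object] + [object]
MRO: SafeView FancyAgent CachedCache SafeBlock LocalIndex RemoteProxy object
RemoteProxy is at position 5; next is object.

object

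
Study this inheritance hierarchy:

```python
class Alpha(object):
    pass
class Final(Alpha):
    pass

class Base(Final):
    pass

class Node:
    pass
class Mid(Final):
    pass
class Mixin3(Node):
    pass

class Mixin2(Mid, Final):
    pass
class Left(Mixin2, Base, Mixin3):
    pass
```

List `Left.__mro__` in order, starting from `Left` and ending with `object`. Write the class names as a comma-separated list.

Left, Mixin2, Mid, Base, Final, Alpha, Mixin3, Node, object

L[Left] = Left + merge(L[Mixin2], L[Base], L[Mixin3], [Mixin2 Base Mixin3])
  take Mixin2:  [Mixin2 Mid Final Alpha object] + [Base Final Alpha object] + [Mixin3 Node object] + [Mixin2 Base Mixin3]
  take Mid:  [Mid Final Alpha object] + [Base Final Alpha object] + [Mixin3 Node object] + [Base Mixin3]
  take Base:  [Final Alpha object] + [Base Final Alpha object] + [Mixin3 Node object] + [Base Mixin3]
  take Final:  [Final Alpha object] + [Final Alpha object] + [Mixin3 Node object] + [Mixin3]
  take Alpha:  [Alpha object] + [Alpha object] + [Mixin3 Node object] + [Mixin3]
  take Mixin3:  [object] + [object] + [Mixin3 Node object] + [Mixin3]
  take Node:  [object] + [object] + [Node object]
  take object:  [object] + [object] + [object]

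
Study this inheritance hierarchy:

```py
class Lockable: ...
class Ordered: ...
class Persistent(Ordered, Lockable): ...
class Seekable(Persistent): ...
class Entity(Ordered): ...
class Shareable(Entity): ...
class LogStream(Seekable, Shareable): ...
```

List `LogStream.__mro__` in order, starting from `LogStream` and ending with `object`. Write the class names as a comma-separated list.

L[LogStream] = LogStream + merge(L[Seekable], L[Shareable], [Seekable Shareable])
  take Seekable:  [Seekable Persistent Ordered Lockable object] + [Shareable Entity Ordered object] + [Seekable Shareable]
  take Persistent:  [Persistent Ordered Lockable object] + [Shareable Entity Ordered object] + [Shareable]
  take Shareable:  [Ordered Lockable object] + [Shareable Entity Ordered object] + [Shareable]
  take Entity:  [Ordered Lockable object] + [Entity Ordered object]
  take Ordered:  [Ordered Lockable object] + [Ordered object]
  take Lockable:  [Lockable object] + [object]
  take object:  [object] + [object]

LogStream, Seekable, Persistent, Shareable, Entity, Ordered, Lockable, object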